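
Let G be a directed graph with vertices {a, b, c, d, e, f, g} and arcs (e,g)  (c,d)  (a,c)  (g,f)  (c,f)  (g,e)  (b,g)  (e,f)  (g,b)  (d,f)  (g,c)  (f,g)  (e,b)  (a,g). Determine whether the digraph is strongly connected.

No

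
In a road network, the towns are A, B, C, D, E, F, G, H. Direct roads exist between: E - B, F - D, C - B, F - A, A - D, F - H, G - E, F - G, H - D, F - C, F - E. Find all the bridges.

The edges on the cycle F-C-B-E-F are not bridges since each lies on that cycle.
Every edge lies on some cycle, so there are no bridges.

none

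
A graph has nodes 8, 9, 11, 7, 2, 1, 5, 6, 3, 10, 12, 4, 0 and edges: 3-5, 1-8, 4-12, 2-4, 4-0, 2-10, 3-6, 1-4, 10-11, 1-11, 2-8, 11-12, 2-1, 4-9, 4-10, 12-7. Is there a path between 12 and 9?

From 12 we can reach 0, 1, 2, 4, 7, 8, 9, 10, 11, 12, which includes 9.

Yes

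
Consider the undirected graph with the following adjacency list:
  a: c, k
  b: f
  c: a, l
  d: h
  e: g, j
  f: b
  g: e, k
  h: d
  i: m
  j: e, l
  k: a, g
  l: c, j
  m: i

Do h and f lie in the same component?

No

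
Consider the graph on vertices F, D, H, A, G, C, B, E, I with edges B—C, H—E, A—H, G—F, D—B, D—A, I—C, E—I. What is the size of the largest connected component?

7

Starting from F we can reach F, G. That is one component of size 2.
Starting from A we can reach A, B, C, D, E, H, I. That is one component of size 7.
The largest has 7 vertices.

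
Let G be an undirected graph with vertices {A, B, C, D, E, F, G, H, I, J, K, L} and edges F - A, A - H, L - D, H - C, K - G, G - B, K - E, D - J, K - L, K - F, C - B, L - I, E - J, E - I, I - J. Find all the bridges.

none

The edges on the cycle L-D-J-I-L are not bridges since each lies on that cycle.
Every edge lies on some cycle, so there are no bridges.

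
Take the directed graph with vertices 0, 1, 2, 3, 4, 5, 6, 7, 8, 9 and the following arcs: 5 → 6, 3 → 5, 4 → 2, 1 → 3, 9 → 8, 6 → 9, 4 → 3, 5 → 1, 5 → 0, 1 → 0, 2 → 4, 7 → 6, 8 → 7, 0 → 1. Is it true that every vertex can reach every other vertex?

There is no directed path from 7 to 1, so the graph is not strongly connected.

No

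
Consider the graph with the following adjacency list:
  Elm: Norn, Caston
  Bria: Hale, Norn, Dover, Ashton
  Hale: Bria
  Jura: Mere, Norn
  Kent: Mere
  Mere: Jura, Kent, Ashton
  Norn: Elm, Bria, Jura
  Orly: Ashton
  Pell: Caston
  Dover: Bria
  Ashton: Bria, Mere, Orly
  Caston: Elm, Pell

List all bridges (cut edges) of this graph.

Ashton-Orly, Bria-Dover, Bria-Hale, Caston-Elm, Caston-Pell, Elm-Norn, Kent-Mere

The edges on the cycle Mere-Ashton-Bria-Norn-Jura-Mere are not bridges since each lies on that cycle.
But removing Pell-Caston disconnects Pell from Caston; removing Bria-Dover disconnects Bria from Dover; removing Orly-Ashton disconnects Orly from Ashton; removing Caston-Elm disconnects Caston from Elm — these are bridges.
In total 7 edges are bridges.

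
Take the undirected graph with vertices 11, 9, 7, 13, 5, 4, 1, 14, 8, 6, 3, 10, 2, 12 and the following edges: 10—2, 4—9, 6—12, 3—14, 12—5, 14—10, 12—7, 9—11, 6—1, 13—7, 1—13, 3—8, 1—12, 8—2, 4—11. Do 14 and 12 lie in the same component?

The component containing 14 is {2, 3, 8, 10, 14}, and 12 is not in it.

No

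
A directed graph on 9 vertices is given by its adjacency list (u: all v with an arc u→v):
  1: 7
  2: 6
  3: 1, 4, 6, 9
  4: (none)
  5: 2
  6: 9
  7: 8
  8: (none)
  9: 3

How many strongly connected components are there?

{3, 6, 9} are all mutually reachable — one SCC of size 3.
{7} is an SCC by itself.
{4} is an SCC by itself.
{8} is an SCC by itself.
{2} is an SCC by itself.
(and 2 more singleton SCCs)
That gives 7 strongly connected components.

7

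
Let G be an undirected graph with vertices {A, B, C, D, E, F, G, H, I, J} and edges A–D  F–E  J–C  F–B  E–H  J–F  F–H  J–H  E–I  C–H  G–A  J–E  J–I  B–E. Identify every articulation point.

Removing A increases the component count from 2 to 3, so A is a cut vertex.
By contrast removing C leaves 2 components; it is not a cut vertex. No other vertex is a cut vertex either.

A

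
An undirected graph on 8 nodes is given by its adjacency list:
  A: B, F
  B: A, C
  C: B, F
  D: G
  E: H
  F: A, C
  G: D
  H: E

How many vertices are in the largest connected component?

4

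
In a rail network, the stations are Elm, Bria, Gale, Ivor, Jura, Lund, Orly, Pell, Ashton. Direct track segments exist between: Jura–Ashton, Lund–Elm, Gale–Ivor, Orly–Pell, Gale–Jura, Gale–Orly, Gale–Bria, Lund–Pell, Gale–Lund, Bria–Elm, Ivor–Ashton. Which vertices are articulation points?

Removing Gale increases the component count from 1 to 2, so Gale is a cut vertex.
By contrast removing Lund leaves 1 component; it is not a cut vertex. No other vertex is a cut vertex either.

Gale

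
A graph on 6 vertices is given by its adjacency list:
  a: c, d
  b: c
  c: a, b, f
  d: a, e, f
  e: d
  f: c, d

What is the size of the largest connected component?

Starting from a we can reach a, b, c, d, e, f. That is one component of size 6.
The largest has 6 vertices.

6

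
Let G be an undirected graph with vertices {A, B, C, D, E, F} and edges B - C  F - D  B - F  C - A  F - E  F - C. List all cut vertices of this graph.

Removing C increases the component count from 1 to 2, so C is a cut vertex.
Removing F increases the component count from 1 to 3, so F is a cut vertex.
By contrast removing A leaves 1 component; it is not a cut vertex. No other vertex is a cut vertex either.

C, F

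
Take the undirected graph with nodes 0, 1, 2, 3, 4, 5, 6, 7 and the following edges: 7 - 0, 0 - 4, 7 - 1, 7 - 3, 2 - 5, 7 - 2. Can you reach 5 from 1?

Yes

From 1 we can reach 0, 1, 2, 3, 4, 5, 7, which includes 5.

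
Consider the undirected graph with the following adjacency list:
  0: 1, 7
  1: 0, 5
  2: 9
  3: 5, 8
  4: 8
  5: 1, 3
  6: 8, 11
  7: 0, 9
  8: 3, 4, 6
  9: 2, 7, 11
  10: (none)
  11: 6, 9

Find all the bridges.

The edges on the cycle 6-8-3-5-1-0-7-9-11-6 are not bridges since each lies on that cycle.
But removing 8-4 disconnects 8 from 4; removing 2-9 disconnects 2 from 9 — these are bridges.

2-9, 4-8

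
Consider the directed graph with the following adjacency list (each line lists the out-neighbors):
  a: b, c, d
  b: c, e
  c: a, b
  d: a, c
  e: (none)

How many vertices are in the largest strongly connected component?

{a, b, c, d} are all mutually reachable — one SCC of size 4.
{e} is an SCC by itself.
The largest has 4 vertices.

4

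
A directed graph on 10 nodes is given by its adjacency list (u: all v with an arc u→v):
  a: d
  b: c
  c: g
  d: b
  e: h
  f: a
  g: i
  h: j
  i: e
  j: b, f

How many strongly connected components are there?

{a, b, c, d, e, f, g, h, i, j} are all mutually reachable — one SCC of size 10.
That gives 1 strongly connected component.

1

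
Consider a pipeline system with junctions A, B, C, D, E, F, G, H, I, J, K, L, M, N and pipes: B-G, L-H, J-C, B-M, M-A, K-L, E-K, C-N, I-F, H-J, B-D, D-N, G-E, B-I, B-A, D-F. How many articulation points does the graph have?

1

Removing B increases the component count from 1 to 2, so B is a cut vertex.
By contrast removing I leaves 1 component; it is not a cut vertex. No other vertex is a cut vertex either.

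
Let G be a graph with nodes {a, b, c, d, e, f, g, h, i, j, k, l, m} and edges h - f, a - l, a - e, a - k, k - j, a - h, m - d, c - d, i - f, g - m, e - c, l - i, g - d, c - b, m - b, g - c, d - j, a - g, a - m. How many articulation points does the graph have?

Removing a increases the component count from 1 to 2, so a is a cut vertex.
By contrast removing g leaves 1 component; it is not a cut vertex. No other vertex is a cut vertex either.

1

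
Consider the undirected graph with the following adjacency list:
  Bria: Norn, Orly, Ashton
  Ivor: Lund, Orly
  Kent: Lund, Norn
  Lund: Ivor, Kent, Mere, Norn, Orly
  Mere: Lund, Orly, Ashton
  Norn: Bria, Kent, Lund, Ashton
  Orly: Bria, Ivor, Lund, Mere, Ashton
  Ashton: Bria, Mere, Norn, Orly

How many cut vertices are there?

0

Removing Lund, for instance, still leaves 1 component. No single vertex removal increases the component count — the graph has no articulation points.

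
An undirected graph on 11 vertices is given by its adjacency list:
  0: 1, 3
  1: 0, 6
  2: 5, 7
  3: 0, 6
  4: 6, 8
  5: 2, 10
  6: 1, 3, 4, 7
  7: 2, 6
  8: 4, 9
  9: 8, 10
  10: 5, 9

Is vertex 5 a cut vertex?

No

Deleting 5 leaves 1 component (was 1) (its neighbors 2, 10 remain connected to each other), so 5 is not a cut vertex.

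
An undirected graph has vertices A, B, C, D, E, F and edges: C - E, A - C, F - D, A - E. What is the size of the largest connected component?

3

B is isolated — a component by itself.
Starting from D we can reach D, F. That is one component of size 2.
Starting from A we can reach A, C, E. That is one component of size 3.
The largest has 3 vertices.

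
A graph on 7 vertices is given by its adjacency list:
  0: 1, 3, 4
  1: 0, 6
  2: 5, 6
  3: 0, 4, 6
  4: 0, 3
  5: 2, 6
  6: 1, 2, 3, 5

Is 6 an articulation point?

Yes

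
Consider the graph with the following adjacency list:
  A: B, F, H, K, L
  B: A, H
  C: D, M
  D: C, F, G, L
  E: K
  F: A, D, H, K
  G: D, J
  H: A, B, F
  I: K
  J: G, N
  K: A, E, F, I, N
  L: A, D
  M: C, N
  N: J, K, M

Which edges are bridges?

The edges on the cycle A-K-F-A are not bridges since each lies on that cycle.
But removing K-I disconnects K from I; removing K-E disconnects K from E — these are bridges.

E-K, I-K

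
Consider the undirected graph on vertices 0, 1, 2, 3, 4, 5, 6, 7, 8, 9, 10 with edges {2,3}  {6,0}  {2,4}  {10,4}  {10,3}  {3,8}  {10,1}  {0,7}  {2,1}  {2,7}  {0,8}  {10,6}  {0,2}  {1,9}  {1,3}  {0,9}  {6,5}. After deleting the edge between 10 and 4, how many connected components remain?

1

10 and 4 are still connected via 10-1-2-4, so the component count stays at 1.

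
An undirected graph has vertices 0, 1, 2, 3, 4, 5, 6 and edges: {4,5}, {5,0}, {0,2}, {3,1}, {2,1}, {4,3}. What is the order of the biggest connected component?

6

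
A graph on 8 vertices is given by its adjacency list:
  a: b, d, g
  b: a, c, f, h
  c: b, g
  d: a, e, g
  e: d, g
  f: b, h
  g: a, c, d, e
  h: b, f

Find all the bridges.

The edges on the cycle b-h-f-b are not bridges since each lies on that cycle.
Every edge lies on some cycle, so there are no bridges.

none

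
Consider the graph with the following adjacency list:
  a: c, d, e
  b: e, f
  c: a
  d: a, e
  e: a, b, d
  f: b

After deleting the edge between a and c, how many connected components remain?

Before removal there is 1 component.
a-c is a bridge — removing it separates a's side from c's side.
After removal: 2 components.

2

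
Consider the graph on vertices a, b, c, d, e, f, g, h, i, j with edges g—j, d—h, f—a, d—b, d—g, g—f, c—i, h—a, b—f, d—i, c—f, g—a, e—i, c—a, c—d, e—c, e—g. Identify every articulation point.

g

Removing g increases the component count from 1 to 2, so g is a cut vertex.
By contrast removing f leaves 1 component; it is not a cut vertex. No other vertex is a cut vertex either.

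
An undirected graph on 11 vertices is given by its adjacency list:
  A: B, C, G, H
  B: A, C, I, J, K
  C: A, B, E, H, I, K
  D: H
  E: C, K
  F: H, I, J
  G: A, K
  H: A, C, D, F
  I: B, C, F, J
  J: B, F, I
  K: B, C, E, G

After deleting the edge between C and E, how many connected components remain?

C and E are still connected via C-K-E, so the component count stays at 1.

1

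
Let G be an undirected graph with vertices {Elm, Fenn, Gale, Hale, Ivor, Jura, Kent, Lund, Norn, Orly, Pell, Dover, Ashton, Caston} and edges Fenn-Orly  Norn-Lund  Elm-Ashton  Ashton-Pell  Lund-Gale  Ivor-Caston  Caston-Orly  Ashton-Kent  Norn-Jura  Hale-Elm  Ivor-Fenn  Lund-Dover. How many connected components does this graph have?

Starting from Fenn we can reach Fenn, Ivor, Orly, Caston. That is one component of size 4.
Starting from Elm we can reach Elm, Hale, Kent, Pell, Ashton. That is one component of size 5.
Starting from Gale we can reach Gale, Jura, Lund, Norn, Dover. That is one component of size 5.
Total: 3 components.

3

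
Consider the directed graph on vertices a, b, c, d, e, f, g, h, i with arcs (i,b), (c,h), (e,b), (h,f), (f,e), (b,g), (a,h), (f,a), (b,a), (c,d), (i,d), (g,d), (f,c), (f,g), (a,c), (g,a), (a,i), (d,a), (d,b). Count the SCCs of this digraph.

1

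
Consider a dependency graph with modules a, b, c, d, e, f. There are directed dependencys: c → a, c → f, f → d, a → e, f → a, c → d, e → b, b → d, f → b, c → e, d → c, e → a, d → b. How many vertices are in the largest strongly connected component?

{a, b, c, d, e, f} are all mutually reachable — one SCC of size 6.
The largest has 6 vertices.

6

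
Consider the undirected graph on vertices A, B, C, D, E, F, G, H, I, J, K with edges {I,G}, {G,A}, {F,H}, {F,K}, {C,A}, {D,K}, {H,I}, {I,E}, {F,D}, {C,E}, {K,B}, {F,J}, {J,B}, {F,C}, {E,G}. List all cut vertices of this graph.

F

Removing F increases the component count from 1 to 2, so F is a cut vertex.
By contrast removing C leaves 1 component; it is not a cut vertex. No other vertex is a cut vertex either.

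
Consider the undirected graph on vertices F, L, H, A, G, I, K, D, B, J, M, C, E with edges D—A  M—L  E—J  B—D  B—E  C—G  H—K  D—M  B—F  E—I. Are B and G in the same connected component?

No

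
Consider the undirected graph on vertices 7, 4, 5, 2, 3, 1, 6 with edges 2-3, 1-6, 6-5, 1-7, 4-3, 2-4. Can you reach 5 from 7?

Yes

From 7 we can reach 1, 5, 6, 7, which includes 5.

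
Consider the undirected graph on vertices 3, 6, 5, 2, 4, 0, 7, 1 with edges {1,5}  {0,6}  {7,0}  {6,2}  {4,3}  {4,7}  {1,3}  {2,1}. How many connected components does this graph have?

1

Starting from 0 we can reach 0, 1, 2, 3, 4, 5, 6, 7. That is one component of size 8.
Total: 1 component.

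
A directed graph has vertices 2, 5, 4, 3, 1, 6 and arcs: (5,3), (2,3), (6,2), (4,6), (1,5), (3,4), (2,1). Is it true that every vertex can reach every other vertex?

Yes

From 3 we can reach every vertex (1, 2, 3, 4, 5, 6), and every vertex can reach 3 (1, 2, 3, 4, 5, 6). So the whole graph is one strongly connected component.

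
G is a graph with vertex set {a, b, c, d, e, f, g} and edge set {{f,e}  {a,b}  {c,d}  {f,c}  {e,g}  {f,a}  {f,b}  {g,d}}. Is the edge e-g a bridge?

No

After removing e-g, the path e-f-c-d-g still connects them, so the edge is not a bridge.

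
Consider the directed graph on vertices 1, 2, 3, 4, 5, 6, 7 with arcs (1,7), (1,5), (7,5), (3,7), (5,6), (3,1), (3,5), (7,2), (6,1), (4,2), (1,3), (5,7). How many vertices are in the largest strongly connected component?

5

{1, 3, 5, 6, 7} are all mutually reachable — one SCC of size 5.
{4} is an SCC by itself.
{2} is an SCC by itself.
The largest has 5 vertices.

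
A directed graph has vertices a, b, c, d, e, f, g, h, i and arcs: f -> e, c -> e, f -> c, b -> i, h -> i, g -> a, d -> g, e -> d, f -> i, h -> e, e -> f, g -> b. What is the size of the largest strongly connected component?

{c, e, f} are all mutually reachable — one SCC of size 3.
{h} is an SCC by itself.
{a} is an SCC by itself.
{i} is an SCC by itself.
{d} is an SCC by itself.
(and 2 more singleton SCCs)
The largest has 3 vertices.

3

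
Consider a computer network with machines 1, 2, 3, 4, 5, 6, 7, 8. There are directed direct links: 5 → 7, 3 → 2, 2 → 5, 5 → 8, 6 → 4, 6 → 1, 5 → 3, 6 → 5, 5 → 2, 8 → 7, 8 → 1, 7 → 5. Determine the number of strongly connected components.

4

{2, 3, 5, 7, 8} are all mutually reachable — one SCC of size 5.
{1} is an SCC by itself.
{6} is an SCC by itself.
{4} is an SCC by itself.
That gives 4 strongly connected components.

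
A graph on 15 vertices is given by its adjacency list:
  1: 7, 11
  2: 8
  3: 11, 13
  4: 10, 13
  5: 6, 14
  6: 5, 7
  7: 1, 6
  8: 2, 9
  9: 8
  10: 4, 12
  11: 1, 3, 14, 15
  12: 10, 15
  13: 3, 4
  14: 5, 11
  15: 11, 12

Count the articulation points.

2

Removing 8 increases the component count from 2 to 3, so 8 is a cut vertex.
Removing 11 increases the component count from 2 to 3, so 11 is a cut vertex.
By contrast removing 14 leaves 2 components; it is not a cut vertex. No other vertex is a cut vertex either.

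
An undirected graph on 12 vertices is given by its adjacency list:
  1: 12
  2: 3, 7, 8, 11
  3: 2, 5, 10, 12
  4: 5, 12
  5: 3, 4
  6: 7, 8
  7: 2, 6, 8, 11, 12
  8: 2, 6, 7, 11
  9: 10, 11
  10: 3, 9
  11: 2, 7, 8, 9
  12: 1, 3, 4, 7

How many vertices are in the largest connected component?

12

Starting from 1 we can reach 1, 2, 3, 4, 5, 6, 7, 8, 9, 10, 11, 12. That is one component of size 12.
The largest has 12 vertices.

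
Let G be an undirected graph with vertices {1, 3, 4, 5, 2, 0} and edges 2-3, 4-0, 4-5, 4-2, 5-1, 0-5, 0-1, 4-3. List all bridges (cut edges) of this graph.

The edges on the cycle 4-2-3-4 are not bridges since each lies on that cycle.
Every edge lies on some cycle, so there are no bridges.

none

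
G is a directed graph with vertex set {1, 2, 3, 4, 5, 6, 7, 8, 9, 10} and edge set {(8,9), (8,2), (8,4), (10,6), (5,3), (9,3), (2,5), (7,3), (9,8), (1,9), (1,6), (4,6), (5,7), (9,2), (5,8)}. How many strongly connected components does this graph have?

7

{2, 5, 8, 9} are all mutually reachable — one SCC of size 4.
{3} is an SCC by itself.
{10} is an SCC by itself.
{4} is an SCC by itself.
{6} is an SCC by itself.
(and 2 more singleton SCCs)
That gives 7 strongly connected components.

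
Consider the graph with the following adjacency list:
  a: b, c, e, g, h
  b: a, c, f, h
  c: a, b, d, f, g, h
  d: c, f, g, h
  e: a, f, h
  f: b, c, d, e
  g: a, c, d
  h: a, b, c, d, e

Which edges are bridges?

The edges on the cycle d-g-c-d are not bridges since each lies on that cycle.
Every edge lies on some cycle, so there are no bridges.

none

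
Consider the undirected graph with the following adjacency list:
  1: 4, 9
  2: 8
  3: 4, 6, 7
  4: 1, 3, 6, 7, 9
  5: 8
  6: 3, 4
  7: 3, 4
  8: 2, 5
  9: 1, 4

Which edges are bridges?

2-8, 5-8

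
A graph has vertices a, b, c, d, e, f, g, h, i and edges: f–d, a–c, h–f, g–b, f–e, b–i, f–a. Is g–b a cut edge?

Yes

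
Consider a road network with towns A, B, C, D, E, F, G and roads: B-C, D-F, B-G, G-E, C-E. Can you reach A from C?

No

The component containing C is {B, C, E, G}, and A is not in it.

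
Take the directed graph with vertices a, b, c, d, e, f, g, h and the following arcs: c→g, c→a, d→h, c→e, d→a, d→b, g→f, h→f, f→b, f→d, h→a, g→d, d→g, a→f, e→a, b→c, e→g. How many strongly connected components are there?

{a, b, c, d, e, f, g, h} are all mutually reachable — one SCC of size 8.
That gives 1 strongly connected component.

1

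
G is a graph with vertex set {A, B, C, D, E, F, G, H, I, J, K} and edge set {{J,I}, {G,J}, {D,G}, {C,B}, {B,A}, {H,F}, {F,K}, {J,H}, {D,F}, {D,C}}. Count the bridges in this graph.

5

The edges on the cycle D-G-J-H-F-D are not bridges since each lies on that cycle.
But removing I–J disconnects I from J; removing B–A disconnects B from A; removing D–C disconnects D from C; removing C–B disconnects C from B — these are bridges.
In total 5 edges are bridges.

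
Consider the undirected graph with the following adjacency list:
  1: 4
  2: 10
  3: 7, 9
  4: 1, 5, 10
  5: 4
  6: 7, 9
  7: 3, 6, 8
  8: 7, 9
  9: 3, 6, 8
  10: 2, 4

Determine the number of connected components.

Starting from 3 we can reach 3, 6, 7, 8, 9. That is one component of size 5.
Starting from 1 we can reach 1, 2, 4, 5, 10. That is one component of size 5.
Total: 2 components.

2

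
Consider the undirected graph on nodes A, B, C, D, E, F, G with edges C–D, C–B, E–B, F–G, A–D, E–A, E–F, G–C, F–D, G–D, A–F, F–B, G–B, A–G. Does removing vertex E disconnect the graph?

Deleting E leaves 1 component (was 1) (its neighbors A, B, F remain connected to each other), so E is not a cut vertex.

No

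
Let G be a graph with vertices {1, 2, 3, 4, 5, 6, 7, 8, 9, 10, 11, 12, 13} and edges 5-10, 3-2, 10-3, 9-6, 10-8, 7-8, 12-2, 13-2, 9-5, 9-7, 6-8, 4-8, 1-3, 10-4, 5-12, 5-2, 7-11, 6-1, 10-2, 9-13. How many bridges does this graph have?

1

The edges on the cycle 9-6-1-3-10-5-9 are not bridges since each lies on that cycle.
But removing 11-7 disconnects 11 from 7 — this is a bridge.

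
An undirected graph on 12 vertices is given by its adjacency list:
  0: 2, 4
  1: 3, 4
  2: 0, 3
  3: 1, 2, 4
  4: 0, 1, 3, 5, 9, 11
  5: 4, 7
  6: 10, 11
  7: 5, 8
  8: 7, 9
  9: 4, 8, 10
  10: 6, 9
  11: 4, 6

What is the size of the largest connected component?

Starting from 0 we can reach 0, 1, 2, 3, 4, 5, 6, 7, 8, 9, 10, 11. That is one component of size 12.
The largest has 12 vertices.

12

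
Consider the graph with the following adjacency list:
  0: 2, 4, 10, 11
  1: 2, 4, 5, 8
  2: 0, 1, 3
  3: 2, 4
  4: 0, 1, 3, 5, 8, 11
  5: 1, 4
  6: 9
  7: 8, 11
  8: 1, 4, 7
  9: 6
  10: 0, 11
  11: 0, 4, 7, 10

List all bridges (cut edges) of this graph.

6-9

The edges on the cycle 3-4-11-7-8-1-2-3 are not bridges since each lies on that cycle.
But removing 9-6 disconnects 9 from 6 — this is a bridge.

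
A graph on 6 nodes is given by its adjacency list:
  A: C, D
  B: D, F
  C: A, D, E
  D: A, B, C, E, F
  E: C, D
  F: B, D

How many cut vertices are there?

1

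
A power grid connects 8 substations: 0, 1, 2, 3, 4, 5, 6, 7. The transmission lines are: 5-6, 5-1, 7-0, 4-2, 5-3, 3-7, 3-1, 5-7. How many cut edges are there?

The edges on the cycle 5-3-7-5 are not bridges since each lies on that cycle.
But removing 4-2 disconnects 4 from 2; removing 0-7 disconnects 0 from 7; removing 6-5 disconnects 6 from 5 — these are bridges.
That makes 3 bridges.

3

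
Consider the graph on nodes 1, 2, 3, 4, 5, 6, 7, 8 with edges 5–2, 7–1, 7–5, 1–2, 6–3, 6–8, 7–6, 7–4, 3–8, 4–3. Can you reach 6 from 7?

Yes

From 7 we can reach 1, 2, 3, 4, 5, 6, 7, 8, which includes 6.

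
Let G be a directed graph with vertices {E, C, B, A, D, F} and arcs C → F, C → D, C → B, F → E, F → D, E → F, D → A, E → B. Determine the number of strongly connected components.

{E, F} are all mutually reachable — one SCC of size 2.
{B} is an SCC by itself.
{D} is an SCC by itself.
{A} is an SCC by itself.
{C} is an SCC by itself.
That gives 5 strongly connected components.

5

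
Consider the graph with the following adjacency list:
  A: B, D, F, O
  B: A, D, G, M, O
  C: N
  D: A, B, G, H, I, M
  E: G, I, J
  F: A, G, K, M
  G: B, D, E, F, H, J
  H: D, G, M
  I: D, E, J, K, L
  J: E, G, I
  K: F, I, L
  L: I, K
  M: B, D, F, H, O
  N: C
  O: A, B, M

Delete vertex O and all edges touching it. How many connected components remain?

2

With O gone, the remaining components are: {C, N}; {A, B, D, E, F, G, H, I, J, K, L, M}.
That is 2 components.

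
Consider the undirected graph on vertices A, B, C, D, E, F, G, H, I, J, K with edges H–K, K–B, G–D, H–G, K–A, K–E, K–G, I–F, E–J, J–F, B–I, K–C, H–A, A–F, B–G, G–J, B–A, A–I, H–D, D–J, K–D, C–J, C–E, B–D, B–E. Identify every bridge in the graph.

none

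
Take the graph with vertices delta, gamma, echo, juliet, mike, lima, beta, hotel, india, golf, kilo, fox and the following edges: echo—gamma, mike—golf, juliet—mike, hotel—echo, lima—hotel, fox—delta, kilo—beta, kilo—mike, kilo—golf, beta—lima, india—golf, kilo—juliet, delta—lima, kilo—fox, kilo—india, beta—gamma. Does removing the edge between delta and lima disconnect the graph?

No

After removing delta—lima, the path delta-fox-kilo-beta-lima still connects them, so the edge is not a bridge.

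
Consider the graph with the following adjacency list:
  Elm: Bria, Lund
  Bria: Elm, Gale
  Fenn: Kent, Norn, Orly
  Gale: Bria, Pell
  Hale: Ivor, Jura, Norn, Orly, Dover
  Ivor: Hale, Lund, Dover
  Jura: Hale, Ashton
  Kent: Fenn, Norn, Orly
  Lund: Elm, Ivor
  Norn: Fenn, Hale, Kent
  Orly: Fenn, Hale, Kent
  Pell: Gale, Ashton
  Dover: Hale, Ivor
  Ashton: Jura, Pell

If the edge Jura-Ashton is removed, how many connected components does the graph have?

Jura and Ashton are still connected via Jura-Hale-Ivor-Lund-Elm-Bria-Gale-Pell-Ashton, so the component count stays at 1.

1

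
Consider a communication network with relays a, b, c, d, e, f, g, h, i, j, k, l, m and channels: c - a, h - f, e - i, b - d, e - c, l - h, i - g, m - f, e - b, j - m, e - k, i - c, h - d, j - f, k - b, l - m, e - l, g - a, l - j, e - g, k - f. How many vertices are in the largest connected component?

13

Starting from a we can reach a, b, c, d, e, f, g, h, i, j, k, l, m. That is one component of size 13.
The largest has 13 vertices.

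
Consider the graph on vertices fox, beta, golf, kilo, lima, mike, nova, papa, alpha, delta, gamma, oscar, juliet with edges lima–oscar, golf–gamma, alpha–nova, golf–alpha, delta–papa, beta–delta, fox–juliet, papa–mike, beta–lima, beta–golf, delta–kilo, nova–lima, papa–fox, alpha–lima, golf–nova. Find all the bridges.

beta-delta, delta-kilo, delta-papa, fox-juliet, fox-papa, gamma-golf, lima-oscar, mike-papa

The edges on the cycle golf-alpha-lima-nova-golf are not bridges since each lies on that cycle.
But removing kilo–delta disconnects kilo from delta; removing fox–juliet disconnects fox from juliet; removing beta–delta disconnects beta from delta; removing golf–gamma disconnects golf from gamma — these are bridges.
In total 8 edges are bridges.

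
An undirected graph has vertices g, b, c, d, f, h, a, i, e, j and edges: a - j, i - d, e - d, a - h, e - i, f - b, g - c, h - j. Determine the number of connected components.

Starting from c we can reach c, g. That is one component of size 2.
Starting from b we can reach b, f. That is one component of size 2.
Starting from a we can reach a, h, j. That is one component of size 3.
Starting from d we can reach d, e, i. That is one component of size 3.
Total: 4 components.

4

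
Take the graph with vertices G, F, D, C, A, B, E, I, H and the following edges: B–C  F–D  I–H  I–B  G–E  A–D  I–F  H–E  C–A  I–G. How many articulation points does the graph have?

1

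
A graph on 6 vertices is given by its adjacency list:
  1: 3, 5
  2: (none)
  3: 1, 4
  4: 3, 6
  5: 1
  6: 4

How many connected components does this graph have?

2 is isolated — a component by itself.
Starting from 1 we can reach 1, 3, 4, 5, 6. That is one component of size 5.
Total: 2 components.

2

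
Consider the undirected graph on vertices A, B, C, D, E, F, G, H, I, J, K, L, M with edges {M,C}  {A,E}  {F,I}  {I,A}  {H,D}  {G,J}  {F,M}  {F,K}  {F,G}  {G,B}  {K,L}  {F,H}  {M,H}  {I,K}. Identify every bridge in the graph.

The edges on the cycle F-I-K-F are not bridges since each lies on that cycle.
But removing K - L disconnects K from L; removing B - G disconnects B from G; removing M - C disconnects M from C; removing G - J disconnects G from J — these are bridges.
In total 8 edges are bridges.

A-E, A-I, B-G, C-M, D-H, F-G, G-J, K-L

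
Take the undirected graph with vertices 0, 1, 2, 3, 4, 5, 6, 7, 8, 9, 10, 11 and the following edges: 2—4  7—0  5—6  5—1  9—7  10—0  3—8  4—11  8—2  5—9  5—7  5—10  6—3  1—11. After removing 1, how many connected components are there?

1

With 1 gone, the remaining components are: {0, 2, 3, 4, 5, 6, 7, 8, 9, 10, 11}.
That is 1 component.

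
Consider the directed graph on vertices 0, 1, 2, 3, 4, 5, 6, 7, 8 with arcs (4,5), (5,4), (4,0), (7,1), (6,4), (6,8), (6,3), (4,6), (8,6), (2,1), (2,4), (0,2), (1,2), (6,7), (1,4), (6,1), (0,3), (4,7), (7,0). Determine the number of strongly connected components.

{0, 1, 2, 4, 5, 6, 7, 8} are all mutually reachable — one SCC of size 8.
{3} is an SCC by itself.
That gives 2 strongly connected components.

2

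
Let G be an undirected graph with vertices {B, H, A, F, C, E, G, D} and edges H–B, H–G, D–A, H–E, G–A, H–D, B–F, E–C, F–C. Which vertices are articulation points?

Removing H increases the component count from 1 to 2, so H is a cut vertex.
By contrast removing G leaves 1 component; it is not a cut vertex. No other vertex is a cut vertex either.

H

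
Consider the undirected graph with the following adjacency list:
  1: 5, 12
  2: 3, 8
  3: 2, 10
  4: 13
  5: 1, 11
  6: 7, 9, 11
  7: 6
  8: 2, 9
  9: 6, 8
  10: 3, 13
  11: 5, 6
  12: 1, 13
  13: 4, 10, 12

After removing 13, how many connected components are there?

2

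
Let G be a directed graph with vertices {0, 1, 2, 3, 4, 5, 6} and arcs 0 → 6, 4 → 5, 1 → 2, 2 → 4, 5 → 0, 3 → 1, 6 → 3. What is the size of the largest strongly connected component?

7

{0, 1, 2, 3, 4, 5, 6} are all mutually reachable — one SCC of size 7.
The largest has 7 vertices.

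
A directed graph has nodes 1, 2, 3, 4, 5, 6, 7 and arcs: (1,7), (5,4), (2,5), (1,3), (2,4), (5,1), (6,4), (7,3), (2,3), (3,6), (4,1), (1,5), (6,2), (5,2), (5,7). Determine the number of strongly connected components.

1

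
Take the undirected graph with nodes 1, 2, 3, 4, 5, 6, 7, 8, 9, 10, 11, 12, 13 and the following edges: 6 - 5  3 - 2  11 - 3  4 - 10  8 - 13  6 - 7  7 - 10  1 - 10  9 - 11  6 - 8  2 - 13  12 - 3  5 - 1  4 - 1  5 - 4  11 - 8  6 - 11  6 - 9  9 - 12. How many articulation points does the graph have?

1

Removing 6 increases the component count from 1 to 2, so 6 is a cut vertex.
By contrast removing 10 leaves 1 component; it is not a cut vertex. No other vertex is a cut vertex either.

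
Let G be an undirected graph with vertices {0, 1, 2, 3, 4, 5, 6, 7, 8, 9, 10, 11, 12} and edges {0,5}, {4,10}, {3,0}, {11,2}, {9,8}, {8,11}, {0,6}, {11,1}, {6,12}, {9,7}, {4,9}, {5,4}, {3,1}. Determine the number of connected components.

Starting from 0 we can reach 0, 1, 2, 3, 4, 5, 6, 7, 8, 9, 10, 11, 12. That is one component of size 13.
Total: 1 component.

1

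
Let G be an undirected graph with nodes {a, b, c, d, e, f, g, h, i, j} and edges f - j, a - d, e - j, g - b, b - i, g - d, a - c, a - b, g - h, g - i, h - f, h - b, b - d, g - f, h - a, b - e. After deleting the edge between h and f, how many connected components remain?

h and f are still connected via h-g-f, so the component count stays at 1.

1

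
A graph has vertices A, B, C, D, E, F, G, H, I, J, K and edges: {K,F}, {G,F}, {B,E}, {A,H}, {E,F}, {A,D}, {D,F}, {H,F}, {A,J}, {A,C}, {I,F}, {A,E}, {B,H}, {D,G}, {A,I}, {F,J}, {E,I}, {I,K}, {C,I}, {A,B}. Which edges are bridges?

The edges on the cycle A-D-G-F-J-A are not bridges since each lies on that cycle.
Every edge lies on some cycle, so there are no bridges.

none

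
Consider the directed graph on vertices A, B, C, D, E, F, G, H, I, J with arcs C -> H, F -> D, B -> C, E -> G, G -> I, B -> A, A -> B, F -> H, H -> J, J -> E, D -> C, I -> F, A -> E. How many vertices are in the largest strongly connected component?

{C, D, E, F, G, H, I, J} are all mutually reachable — one SCC of size 8.
{A, B} are all mutually reachable — one SCC of size 2.
The largest has 8 vertices.

8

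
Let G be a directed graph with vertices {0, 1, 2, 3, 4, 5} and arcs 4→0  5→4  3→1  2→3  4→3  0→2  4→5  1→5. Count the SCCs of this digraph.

1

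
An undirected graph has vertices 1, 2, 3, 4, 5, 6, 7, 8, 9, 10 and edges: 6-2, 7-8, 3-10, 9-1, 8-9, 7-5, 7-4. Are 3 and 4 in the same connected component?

No

The component containing 3 is {3, 10}, and 4 is not in it.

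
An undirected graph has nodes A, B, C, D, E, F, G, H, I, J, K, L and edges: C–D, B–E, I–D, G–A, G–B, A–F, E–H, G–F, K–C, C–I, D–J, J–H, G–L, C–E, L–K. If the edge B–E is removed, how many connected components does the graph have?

1

B and E are still connected via B-G-L-K-C-E, so the component count stays at 1.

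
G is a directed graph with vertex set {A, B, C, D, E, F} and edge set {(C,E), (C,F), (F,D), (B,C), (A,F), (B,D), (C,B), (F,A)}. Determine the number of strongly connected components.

{A, F} are all mutually reachable — one SCC of size 2.
{B, C} are all mutually reachable — one SCC of size 2.
{E} is an SCC by itself.
{D} is an SCC by itself.
That gives 4 strongly connected components.

4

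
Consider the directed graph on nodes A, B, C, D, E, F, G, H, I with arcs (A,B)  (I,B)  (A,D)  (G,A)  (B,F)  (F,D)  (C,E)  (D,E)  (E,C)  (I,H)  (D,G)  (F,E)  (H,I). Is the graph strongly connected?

No

There is no directed path from C to G, so the graph is not strongly connected.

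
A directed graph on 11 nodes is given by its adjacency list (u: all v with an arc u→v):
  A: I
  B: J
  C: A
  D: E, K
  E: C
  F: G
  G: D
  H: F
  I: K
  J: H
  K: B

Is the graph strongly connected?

Yes

From B we can reach every vertex (A, B, C, D, E, F, G, H, I, J, K), and every vertex can reach B (A, B, C, D, E, F, G, H, I, J, K). So the whole graph is one strongly connected component.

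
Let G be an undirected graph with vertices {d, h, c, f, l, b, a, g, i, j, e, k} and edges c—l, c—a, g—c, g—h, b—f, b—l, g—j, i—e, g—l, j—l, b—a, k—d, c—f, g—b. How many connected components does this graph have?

3

Starting from d we can reach d, k. That is one component of size 2.
Starting from e we can reach e, i. That is one component of size 2.
Starting from a we can reach a, b, c, f, g, h, j, l. That is one component of size 8.
Total: 3 components.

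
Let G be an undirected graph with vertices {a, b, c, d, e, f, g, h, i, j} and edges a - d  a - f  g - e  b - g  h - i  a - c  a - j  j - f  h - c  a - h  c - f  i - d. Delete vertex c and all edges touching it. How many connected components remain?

With c gone, the remaining components are: {b, e, g}; {a, d, f, h, i, j}.
That is 2 components.

2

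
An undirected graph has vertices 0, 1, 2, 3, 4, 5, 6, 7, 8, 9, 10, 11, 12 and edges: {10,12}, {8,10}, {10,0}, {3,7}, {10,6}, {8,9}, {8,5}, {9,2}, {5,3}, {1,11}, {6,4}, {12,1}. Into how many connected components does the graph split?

Starting from 0 we can reach 0, 1, 2, 3, 4, 5, 6, 7, 8, 9, 10, 11, 12. That is one component of size 13.
Total: 1 component.

1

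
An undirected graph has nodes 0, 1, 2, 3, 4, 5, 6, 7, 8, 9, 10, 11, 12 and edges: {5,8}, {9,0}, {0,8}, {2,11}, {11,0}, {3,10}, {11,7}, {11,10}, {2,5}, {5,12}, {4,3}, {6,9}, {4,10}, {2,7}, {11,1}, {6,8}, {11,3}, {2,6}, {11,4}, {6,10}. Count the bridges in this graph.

2

The edges on the cycle 4-3-10-4 are not bridges since each lies on that cycle.
But removing 11—1 disconnects 11 from 1; removing 5—12 disconnects 5 from 12 — these are bridges.
That makes 2 bridges.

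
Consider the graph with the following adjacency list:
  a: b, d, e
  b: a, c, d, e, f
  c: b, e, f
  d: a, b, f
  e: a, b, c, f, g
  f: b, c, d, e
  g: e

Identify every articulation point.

e

Removing e increases the component count from 1 to 2, so e is a cut vertex.
By contrast removing a leaves 1 component; it is not a cut vertex. No other vertex is a cut vertex either.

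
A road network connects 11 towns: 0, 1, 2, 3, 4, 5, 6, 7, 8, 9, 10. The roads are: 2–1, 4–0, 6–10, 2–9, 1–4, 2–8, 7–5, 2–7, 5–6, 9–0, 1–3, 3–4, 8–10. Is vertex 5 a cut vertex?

Deleting 5 leaves 1 component (was 1) (its neighbors 6, 7 remain connected to each other), so 5 is not a cut vertex.

No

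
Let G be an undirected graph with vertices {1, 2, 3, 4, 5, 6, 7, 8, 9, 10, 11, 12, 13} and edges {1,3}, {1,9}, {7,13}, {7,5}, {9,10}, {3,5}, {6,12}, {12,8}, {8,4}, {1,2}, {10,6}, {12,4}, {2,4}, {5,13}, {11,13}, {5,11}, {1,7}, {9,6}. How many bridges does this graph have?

0

The edges on the cycle 5-11-13-5 are not bridges since each lies on that cycle.
Every edge lies on some cycle, so there are no bridges.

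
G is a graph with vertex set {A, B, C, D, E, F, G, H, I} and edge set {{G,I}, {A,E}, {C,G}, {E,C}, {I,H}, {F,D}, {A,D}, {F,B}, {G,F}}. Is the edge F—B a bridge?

Yes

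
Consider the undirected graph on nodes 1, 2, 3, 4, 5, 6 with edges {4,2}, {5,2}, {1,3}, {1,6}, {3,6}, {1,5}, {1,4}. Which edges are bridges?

The edges on the cycle 1-3-6-1 are not bridges since each lies on that cycle.
Every edge lies on some cycle, so there are no bridges.

none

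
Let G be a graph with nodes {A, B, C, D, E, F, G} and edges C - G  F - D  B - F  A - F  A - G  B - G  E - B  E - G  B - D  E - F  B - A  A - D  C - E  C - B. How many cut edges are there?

The edges on the cycle E-B-A-F-E are not bridges since each lies on that cycle.
Every edge lies on some cycle, so there are no bridges.

0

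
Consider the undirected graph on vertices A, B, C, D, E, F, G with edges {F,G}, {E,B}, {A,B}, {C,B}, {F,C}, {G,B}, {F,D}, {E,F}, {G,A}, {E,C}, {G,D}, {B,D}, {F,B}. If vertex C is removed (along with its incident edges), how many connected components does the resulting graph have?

With C gone, the remaining components are: {A, B, D, E, F, G}.
That is 1 component.

1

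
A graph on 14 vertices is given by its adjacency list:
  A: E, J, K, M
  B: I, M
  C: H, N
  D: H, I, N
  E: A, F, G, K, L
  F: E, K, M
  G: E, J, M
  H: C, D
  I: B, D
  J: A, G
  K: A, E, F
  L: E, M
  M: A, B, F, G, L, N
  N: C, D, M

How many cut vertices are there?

Removing M increases the component count from 1 to 2, so M is a cut vertex.
By contrast removing D leaves 1 component; it is not a cut vertex. No other vertex is a cut vertex either.

1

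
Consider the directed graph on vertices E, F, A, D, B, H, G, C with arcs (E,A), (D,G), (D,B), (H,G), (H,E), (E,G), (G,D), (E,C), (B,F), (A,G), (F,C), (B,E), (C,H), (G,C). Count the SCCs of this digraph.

1

{A, B, C, D, E, F, G, H} are all mutually reachable — one SCC of size 8.
That gives 1 strongly connected component.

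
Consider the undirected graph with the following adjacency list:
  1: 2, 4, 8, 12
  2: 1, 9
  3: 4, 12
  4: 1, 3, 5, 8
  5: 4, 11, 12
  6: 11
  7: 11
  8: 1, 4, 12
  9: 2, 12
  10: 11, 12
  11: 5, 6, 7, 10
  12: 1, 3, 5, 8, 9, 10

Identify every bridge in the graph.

11-6, 11-7

The edges on the cycle 9-12-8-1-2-9 are not bridges since each lies on that cycle.
But removing 11-7 disconnects 11 from 7; removing 11-6 disconnects 11 from 6 — these are bridges.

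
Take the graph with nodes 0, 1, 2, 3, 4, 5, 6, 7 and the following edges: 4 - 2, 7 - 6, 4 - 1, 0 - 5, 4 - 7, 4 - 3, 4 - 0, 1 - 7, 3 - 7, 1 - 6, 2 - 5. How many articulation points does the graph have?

1

Removing 4 increases the component count from 1 to 2, so 4 is a cut vertex.
By contrast removing 3 leaves 1 component; it is not a cut vertex. No other vertex is a cut vertex either.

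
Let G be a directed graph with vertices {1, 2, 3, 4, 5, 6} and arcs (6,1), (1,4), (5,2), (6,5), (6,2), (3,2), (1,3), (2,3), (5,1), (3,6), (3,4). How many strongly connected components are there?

2

{1, 2, 3, 5, 6} are all mutually reachable — one SCC of size 5.
{4} is an SCC by itself.
That gives 2 strongly connected components.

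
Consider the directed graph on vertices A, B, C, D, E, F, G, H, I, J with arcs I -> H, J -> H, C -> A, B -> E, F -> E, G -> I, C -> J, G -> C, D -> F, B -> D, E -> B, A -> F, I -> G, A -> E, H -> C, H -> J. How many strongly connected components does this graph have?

4

{B, D, E, F} are all mutually reachable — one SCC of size 4.
{C, H, J} are all mutually reachable — one SCC of size 3.
{G, I} are all mutually reachable — one SCC of size 2.
{A} is an SCC by itself.
That gives 4 strongly connected components.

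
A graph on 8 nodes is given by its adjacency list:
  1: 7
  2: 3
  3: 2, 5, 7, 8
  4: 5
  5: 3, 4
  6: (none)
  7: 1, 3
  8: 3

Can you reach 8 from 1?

Yes

From 1 we can reach 1, 2, 3, 4, 5, 7, 8, which includes 8.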